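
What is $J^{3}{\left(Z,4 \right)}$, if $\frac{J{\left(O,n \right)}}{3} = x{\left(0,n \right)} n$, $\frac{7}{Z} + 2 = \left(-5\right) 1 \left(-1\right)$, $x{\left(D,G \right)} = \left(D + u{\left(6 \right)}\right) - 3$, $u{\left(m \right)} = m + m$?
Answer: $1259712$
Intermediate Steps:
$u{\left(m \right)} = 2 m$
$x{\left(D,G \right)} = 9 + D$ ($x{\left(D,G \right)} = \left(D + 2 \cdot 6\right) - 3 = \left(D + 12\right) - 3 = \left(12 + D\right) - 3 = 9 + D$)
$Z = \frac{7}{3}$ ($Z = \frac{7}{-2 + \left(-5\right) 1 \left(-1\right)} = \frac{7}{-2 - -5} = \frac{7}{-2 + 5} = \frac{7}{3} \approx 2.3333$)
$J{\left(O,n \right)} = 27 n$ ($J{\left(O,n \right)} = 3 \left(9 + 0\right) n = 3 \cdot 9 n = 27 n$)
$J^{3}{\left(Z,4 \right)} = \left(27 \cdot 4\right)^{3} = 108^{3} = 1259712$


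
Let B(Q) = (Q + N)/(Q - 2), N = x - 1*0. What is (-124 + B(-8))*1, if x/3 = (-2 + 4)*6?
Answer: -634/5 ≈ -126.80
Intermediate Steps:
x = 36 (x = 3*((-2 + 4)*6) = 3*(2*6) = 3*12 = 36)
N = 36 (N = 36 - 1*0 = 36 + 0 = 36)
B(Q) = (36 + Q)/(-2 + Q) (B(Q) = (Q + 36)/(Q - 2) = (36 + Q)/(-2 + Q))
(-124 + B(-8))*1 = (-124 + (36 - 8)/(-2 - 8))*1 = (-124 + 28/(-10))*1 = (-124 - 1/10*28)*1 = (-124 - 14/5)*1 = -634/5*1 = -634/5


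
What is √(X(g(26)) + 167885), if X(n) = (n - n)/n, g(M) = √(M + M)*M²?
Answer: √167885 ≈ 409.74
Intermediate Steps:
g(M) = √2*M^(5/2) (g(M) = √(2*M)*M² = (√2*√M)*M² = √2*M^(5/2))
X(n) = 0 (X(n) = 0/n = 0)
√(X(g(26)) + 167885) = √(0 + 167885) = √167885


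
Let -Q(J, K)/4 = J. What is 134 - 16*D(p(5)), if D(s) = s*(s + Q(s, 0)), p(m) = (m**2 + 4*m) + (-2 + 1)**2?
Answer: 101702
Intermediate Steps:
Q(J, K) = -4*J
p(m) = 1 + m**2 + 4*m (p(m) = (m**2 + 4*m) + (-1)**2 = (m**2 + 4*m) + 1 = 1 + m**2 + 4*m)
D(s) = -3*s**2 (D(s) = s*(s - 4*s) = s*(-3*s) = -3*s**2)
134 - 16*D(p(5)) = 134 - (-48)*(1 + 5**2 + 4*5)**2 = 134 - (-48)*(1 + 25 + 20)**2 = 134 - (-48)*46**2 = 134 - (-48)*2116 = 134 - 16*(-6348) = 134 + 101568 = 101702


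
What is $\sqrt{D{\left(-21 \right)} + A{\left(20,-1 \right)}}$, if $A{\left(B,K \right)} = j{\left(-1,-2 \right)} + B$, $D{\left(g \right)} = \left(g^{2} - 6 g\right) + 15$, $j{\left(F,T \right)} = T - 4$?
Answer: $2 \sqrt{149} \approx 24.413$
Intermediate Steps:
$j{\left(F,T \right)} = -4 + T$
$D{\left(g \right)} = 15 + g^{2} - 6 g$
$A{\left(B,K \right)} = -6 + B$ ($A{\left(B,K \right)} = \left(-4 - 2\right) + B = -6 + B$)
$\sqrt{D{\left(-21 \right)} + A{\left(20,-1 \right)}} = \sqrt{\left(15 + \left(-21\right)^{2} - -126\right) + \left(-6 + 20\right)} = \sqrt{\left(15 + 441 + 126\right) + 14} = \sqrt{582 + 14} = \sqrt{596} = 2 \sqrt{149}$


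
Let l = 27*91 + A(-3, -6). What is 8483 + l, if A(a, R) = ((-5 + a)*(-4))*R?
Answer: 10748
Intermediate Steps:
A(a, R) = R*(20 - 4*a) (A(a, R) = (20 - 4*a)*R = R*(20 - 4*a))
l = 2265 (l = 27*91 + 4*(-6)*(5 - 1*(-3)) = 2457 + 4*(-6)*(5 + 3) = 2457 + 4*(-6)*8 = 2457 - 192 = 2265)
8483 + l = 8483 + 2265 = 10748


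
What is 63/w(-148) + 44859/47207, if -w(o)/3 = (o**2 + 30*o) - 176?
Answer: 774531045/816114616 ≈ 0.94905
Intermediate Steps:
w(o) = 528 - 90*o - 3*o**2 (w(o) = -3*((o**2 + 30*o) - 176) = -3*(-176 + o**2 + 30*o) = 528 - 90*o - 3*o**2)
63/w(-148) + 44859/47207 = 63/(528 - 90*(-148) - 3*(-148)**2) + 44859/47207 = 63/(528 + 13320 - 3*21904) + 44859*(1/47207) = 63/(528 + 13320 - 65712) + 44859/47207 = 63/(-51864) + 44859/47207 = 63*(-1/51864) + 44859/47207 = -21/17288 + 44859/47207 = 774531045/816114616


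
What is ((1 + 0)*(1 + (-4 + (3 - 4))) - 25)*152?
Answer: -4408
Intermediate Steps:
((1 + 0)*(1 + (-4 + (3 - 4))) - 25)*152 = (1*(1 + (-4 - 1)) - 25)*152 = (1*(1 - 5) - 25)*152 = (1*(-4) - 25)*152 = (-4 - 25)*152 = -29*152 = -4408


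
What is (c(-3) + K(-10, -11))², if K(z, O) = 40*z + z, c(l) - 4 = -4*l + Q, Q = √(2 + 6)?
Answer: 155244 - 1576*√2 ≈ 1.5302e+5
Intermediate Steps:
Q = 2*√2 (Q = √8 = 2*√2 ≈ 2.8284)
c(l) = 4 - 4*l + 2*√2 (c(l) = 4 + (-4*l + 2*√2) = 4 - 4*l + 2*√2)
K(z, O) = 41*z
(c(-3) + K(-10, -11))² = ((4 - 4*(-3) + 2*√2) + 41*(-10))² = ((4 + 12 + 2*√2) - 410)² = ((16 + 2*√2) - 410)² = (-394 + 2*√2)²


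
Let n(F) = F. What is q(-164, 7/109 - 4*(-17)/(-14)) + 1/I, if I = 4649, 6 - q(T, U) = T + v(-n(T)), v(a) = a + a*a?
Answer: -125011609/4649 ≈ -26890.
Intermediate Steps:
v(a) = a + a**2
q(T, U) = 6 - T + T*(1 - T) (q(T, U) = 6 - (T + (-T)*(1 - T)) = 6 - (T - T*(1 - T)) = 6 + (-T + T*(1 - T)) = 6 - T + T*(1 - T))
q(-164, 7/109 - 4*(-17)/(-14)) + 1/I = (6 - 1*(-164)**2) + 1/4649 = (6 - 1*26896) + 1/4649 = (6 - 26896) + 1/4649 = -26890 + 1/4649 = -125011609/4649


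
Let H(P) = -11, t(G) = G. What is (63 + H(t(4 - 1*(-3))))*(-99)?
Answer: -5148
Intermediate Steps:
(63 + H(t(4 - 1*(-3))))*(-99) = (63 - 11)*(-99) = 52*(-99) = -5148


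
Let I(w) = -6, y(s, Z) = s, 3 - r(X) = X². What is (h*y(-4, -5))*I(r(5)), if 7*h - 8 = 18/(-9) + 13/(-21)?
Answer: 904/49 ≈ 18.449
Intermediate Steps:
r(X) = 3 - X²
h = 113/147 (h = 8/7 + (18/(-9) + 13/(-21))/7 = 8/7 + (18*(-⅑) + 13*(-1/21))/7 = 8/7 + (-2 - 13/21)/7 = 8/7 + (⅐)*(-55/21) = 8/7 - 55/147 = 113/147 ≈ 0.76871)
(h*y(-4, -5))*I(r(5)) = ((113/147)*(-4))*(-6) = -452/147*(-6) = 904/49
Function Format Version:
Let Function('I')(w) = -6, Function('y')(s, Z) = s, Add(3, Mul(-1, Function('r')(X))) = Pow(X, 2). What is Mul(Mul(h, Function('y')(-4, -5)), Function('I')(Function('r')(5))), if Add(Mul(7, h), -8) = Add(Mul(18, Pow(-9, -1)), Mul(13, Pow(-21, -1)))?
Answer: Rational(904, 49) ≈ 18.449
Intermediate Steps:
Function('r')(X) = Add(3, Mul(-1, Pow(X, 2)))
h = Rational(113, 147) (h = Add(Rational(8, 7), Mul(Rational(1, 7), Add(Mul(18, Pow(-9, -1)), Mul(13, Pow(-21, -1))))) = Add(Rational(8, 7), Mul(Rational(1, 7), Add(Mul(18, Rational(-1, 9)), Mul(13, Rational(-1, 21))))) = Add(Rational(8, 7), Mul(Rational(1, 7), Add(-2, Rational(-13, 21)))) = Add(Rational(8, 7), Mul(Rational(1, 7), Rational(-55, 21))) = Add(Rational(8, 7), Rational(-55, 147)) = Rational(113, 147) ≈ 0.76871)
Mul(Mul(h, Function('y')(-4, -5)), Function('I')(Function('r')(5))) = Mul(Mul(Rational(113, 147), -4), -6) = Mul(Rational(-452, 147), -6) = Rational(904, 49)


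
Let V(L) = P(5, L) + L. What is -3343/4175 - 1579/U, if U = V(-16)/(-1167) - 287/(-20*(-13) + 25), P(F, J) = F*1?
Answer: 243496127337/153915550 ≈ 1582.0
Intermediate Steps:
P(F, J) = F
V(L) = 5 + L
U = -36866/36955 (U = (5 - 16)/(-1167) - 287/(-20*(-13) + 25) = -11*(-1/1167) - 287/(260 + 25) = 11/1167 - 287/285 = -36866/36955 ≈ -0.99759)
-3343/4175 - 1579/U = -3343/4175 - 1579/(-36866/36955) = -3343*1/4175 - 1579*(-36955/36866) = -3343/4175 + 58351945/36866 = 243496127337/153915550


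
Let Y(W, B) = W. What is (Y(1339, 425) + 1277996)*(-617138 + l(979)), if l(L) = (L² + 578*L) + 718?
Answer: 1161486497805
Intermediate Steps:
l(L) = 718 + L² + 578*L
(Y(1339, 425) + 1277996)*(-617138 + l(979)) = (1339 + 1277996)*(-617138 + (718 + 979² + 578*979)) = 1279335*(-617138 + (718 + 958441 + 565862)) = 1279335*(-617138 + 1525021) = 1279335*907883 = 1161486497805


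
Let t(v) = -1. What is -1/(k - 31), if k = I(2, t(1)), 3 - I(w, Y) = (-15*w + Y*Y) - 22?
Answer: -1/23 ≈ -0.043478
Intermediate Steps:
I(w, Y) = 25 - Y² + 15*w (I(w, Y) = 3 - ((-15*w + Y*Y) - 22) = 3 - ((-15*w + Y²) - 22) = 3 - ((Y² - 15*w) - 22) = 3 - (-22 + Y² - 15*w) = 3 + (22 - Y² + 15*w) = 25 - Y² + 15*w)
k = 54 (k = 25 - 1*(-1)² + 15*2 = 25 - 1*1 + 30 = 25 - 1 + 30 = 54)
-1/(k - 31) = -1/(54 - 31) = -1/23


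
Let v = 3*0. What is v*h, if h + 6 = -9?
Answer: 0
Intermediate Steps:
h = -15 (h = -6 - 9 = -15)
v = 0
v*h = 0*(-15) = 0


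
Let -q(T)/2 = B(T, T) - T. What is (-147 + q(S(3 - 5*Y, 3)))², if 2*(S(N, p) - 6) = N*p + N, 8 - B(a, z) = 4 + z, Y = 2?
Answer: 34969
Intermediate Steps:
B(a, z) = 4 - z (B(a, z) = 8 - (4 + z) = 8 + (-4 - z) = 4 - z)
S(N, p) = 6 + N/2 + N*p/2 (S(N, p) = 6 + (N*p + N)/2 = 6 + (N + N*p)/2 = 6 + (N/2 + N*p/2) = 6 + N/2 + N*p/2)
q(T) = -8 + 4*T (q(T) = -2*((4 - T) - T) = -2*(4 - 2*T) = -8 + 4*T)
(-147 + q(S(3 - 5*Y, 3)))² = (-147 + (-8 + 4*(6 + (3 - 5*2)/2 + (½)*(3 - 5*2)*3)))² = (-147 + (-8 + 4*(6 + (3 - 10)/2 + (½)*(3 - 10)*3)))² = (-147 + (-8 + 4*(6 + (½)*(-7) + (½)*(-7)*3)))² = (-147 + (-8 + 4*(6 - 7/2 - 21/2)))² = (-147 + (-8 + 4*(-8)))² = (-147 + (-8 - 32))² = (-147 - 40)² = (-187)² = 34969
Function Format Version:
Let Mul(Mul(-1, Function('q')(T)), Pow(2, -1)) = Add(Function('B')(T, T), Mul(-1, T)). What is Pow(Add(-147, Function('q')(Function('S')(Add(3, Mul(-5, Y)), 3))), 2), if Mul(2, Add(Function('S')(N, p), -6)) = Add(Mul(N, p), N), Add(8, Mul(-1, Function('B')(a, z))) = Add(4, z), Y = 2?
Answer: 34969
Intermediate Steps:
Function('B')(a, z) = Add(4, Mul(-1, z)) (Function('B')(a, z) = Add(8, Mul(-1, Add(4, z))) = Add(8, Add(-4, Mul(-1, z))) = Add(4, Mul(-1, z)))
Function('S')(N, p) = Add(6, Mul(Rational(1, 2), N), Mul(Rational(1, 2), N, p)) (Function('S')(N, p) = Add(6, Mul(Rational(1, 2), Add(Mul(N, p), N))) = Add(6, Mul(Rational(1, 2), Add(N, Mul(N, p)))) = Add(6, Add(Mul(Rational(1, 2), N), Mul(Rational(1, 2), N, p))) = Add(6, Mul(Rational(1, 2), N), Mul(Rational(1, 2), N, p)))
Function('q')(T) = Add(-8, Mul(4, T)) (Function('q')(T) = Mul(-2, Add(Add(4, Mul(-1, T)), Mul(-1, T))) = Mul(-2, Add(4, Mul(-2, T))) = Add(-8, Mul(4, T)))
Pow(Add(-147, Function('q')(Function('S')(Add(3, Mul(-5, Y)), 3))), 2) = Pow(Add(-147, Add(-8, Mul(4, Add(6, Mul(Rational(1, 2), Add(3, Mul(-5, 2))), Mul(Rational(1, 2), Add(3, Mul(-5, 2)), 3))))), 2) = Pow(Add(-147, Add(-8, Mul(4, Add(6, Mul(Rational(1, 2), Add(3, -10)), Mul(Rational(1, 2), Add(3, -10), 3))))), 2) = Pow(Add(-147, Add(-8, Mul(4, Add(6, Mul(Rational(1, 2), -7), Mul(Rational(1, 2), -7, 3))))), 2) = Pow(Add(-147, Add(-8, Mul(4, Add(6, Rational(-7, 2), Rational(-21, 2))))), 2) = Pow(Add(-147, Add(-8, Mul(4, -8))), 2) = Pow(Add(-147, Add(-8, -32)), 2) = Pow(Add(-147, -40), 2) = Pow(-187, 2) = 34969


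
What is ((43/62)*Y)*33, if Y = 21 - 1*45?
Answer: -17028/31 ≈ -549.29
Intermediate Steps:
Y = -24 (Y = 21 - 45 = -24)
((43/62)*Y)*33 = ((43/62)*(-24))*33 = -516/31*33 = -17028/31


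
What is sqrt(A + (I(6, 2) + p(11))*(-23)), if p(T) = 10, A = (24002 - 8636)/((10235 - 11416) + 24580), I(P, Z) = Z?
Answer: 3*I*sqrt(16750454938)/23399 ≈ 16.593*I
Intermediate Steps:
A = 15366/23399 (A = 15366/(-1181 + 24580) = 15366/23399 ≈ 0.65669)
sqrt(A + (I(6, 2) + p(11))*(-23)) = sqrt(15366/23399 + (2 + 10)*(-23)) = sqrt(15366/23399 + 12*(-23)) = sqrt(15366/23399 - 276) = sqrt(-6442758/23399) = 3*I*sqrt(16750454938)/23399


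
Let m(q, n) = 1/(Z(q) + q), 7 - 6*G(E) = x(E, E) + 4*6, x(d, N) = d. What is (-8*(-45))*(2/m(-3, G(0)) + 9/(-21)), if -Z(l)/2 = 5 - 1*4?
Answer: -26280/7 ≈ -3754.3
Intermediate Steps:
Z(l) = -2 (Z(l) = -2*(5 - 1*4) = -2*(5 - 4) = -2*1 = -2)
G(E) = -17/6 - E/6 (G(E) = 7/6 - (E + 4*6)/6 = 7/6 - (E + 24)/6 = 7/6 - (24 + E)/6 = 7/6 + (-4 - E/6) = -17/6 - E/6)
m(q, n) = 1/(-2 + q)
(-8*(-45))*(2/m(-3, G(0)) + 9/(-21)) = (-8*(-45))*(2/(1/(-2 - 3)) + 9/(-21)) = 360*(2/(1/(-5)) + 9*(-1/21)) = 360*(2/(-1/5) - 3/7) = 360*(2*(-5) - 3/7) = 360*(-10 - 3/7) = 360*(-73/7) = -26280/7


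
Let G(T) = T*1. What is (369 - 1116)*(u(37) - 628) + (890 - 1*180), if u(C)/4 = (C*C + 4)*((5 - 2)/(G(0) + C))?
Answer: 5075990/37 ≈ 1.3719e+5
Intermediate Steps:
G(T) = T
u(C) = 12*(4 + C**2)/C (u(C) = 4*((C*C + 4)*((5 - 2)/(0 + C))) = 4*((C**2 + 4)*(3/C)) = 4*((4 + C**2)*(3/C)) = 4*(3*(4 + C**2)/C) = 12*(4 + C**2)/C)
(369 - 1116)*(u(37) - 628) + (890 - 1*180) = (369 - 1116)*((12*37 + 48/37) - 628) + (890 - 1*180) = -747*((444 + 48*(1/37)) - 628) + (890 - 180) = -747*((444 + 48/37) - 628) + 710 = -747*(16476/37 - 628) + 710 = -747*(-6760/37) + 710 = 5049720/37 + 710 = 5075990/37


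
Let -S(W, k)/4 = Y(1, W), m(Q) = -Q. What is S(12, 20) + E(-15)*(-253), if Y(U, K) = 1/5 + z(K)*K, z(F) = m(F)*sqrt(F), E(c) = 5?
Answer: -6329/5 + 1152*sqrt(3) ≈ 729.52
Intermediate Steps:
z(F) = -F**(3/2) (z(F) = (-F)*sqrt(F) = -F**(3/2))
Y(U, K) = 1/5 - K**(5/2) (Y(U, K) = 1/5 + (-K**(3/2))*K = 1*(1/5) - K**(5/2) = 1/5 - K**(5/2))
S(W, k) = -4/5 + 4*W**(5/2) (S(W, k) = -4*(1/5 - W**(5/2)) = -4/5 + 4*W**(5/2))
S(12, 20) + E(-15)*(-253) = (-4/5 + 4*12**(5/2)) + 5*(-253) = (-4/5 + 4*(288*sqrt(3))) - 1265 = (-4/5 + 1152*sqrt(3)) - 1265 = -6329/5 + 1152*sqrt(3)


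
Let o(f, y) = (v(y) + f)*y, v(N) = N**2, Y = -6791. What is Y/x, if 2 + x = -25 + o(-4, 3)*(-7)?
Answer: 6791/132 ≈ 51.447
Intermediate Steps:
o(f, y) = y*(f + y**2) (o(f, y) = (y**2 + f)*y = (f + y**2)*y = y*(f + y**2))
x = -132 (x = -2 + (-25 + (3*(-4 + 3**2))*(-7)) = -2 + (-25 + (3*(-4 + 9))*(-7)) = -2 + (-25 + (3*5)*(-7)) = -2 + (-25 + 15*(-7)) = -2 + (-25 - 105) = -2 - 130 = -132)
Y/x = -6791/(-132) = -6791*(-1/132) = 6791/132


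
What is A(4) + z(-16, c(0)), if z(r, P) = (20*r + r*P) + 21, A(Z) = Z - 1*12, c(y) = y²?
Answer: -307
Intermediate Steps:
A(Z) = -12 + Z (A(Z) = Z - 12 = -12 + Z)
z(r, P) = 21 + 20*r + P*r (z(r, P) = (20*r + P*r) + 21 = 21 + 20*r + P*r)
A(4) + z(-16, c(0)) = (-12 + 4) + (21 + 20*(-16) + 0²*(-16)) = -8 + (21 - 320 + 0*(-16)) = -8 + (21 - 320 + 0) = -8 - 299 = -307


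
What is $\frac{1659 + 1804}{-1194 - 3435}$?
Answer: $- \frac{3463}{4629} \approx -0.74811$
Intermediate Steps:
$\frac{1659 + 1804}{-1194 - 3435} = \frac{3463}{-4629} = 3463 \left(- \frac{1}{4629}\right) = - \frac{3463}{4629}$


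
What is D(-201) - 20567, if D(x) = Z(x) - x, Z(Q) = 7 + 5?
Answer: -20354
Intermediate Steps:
Z(Q) = 12
D(x) = 12 - x
D(-201) - 20567 = (12 - 1*(-201)) - 20567 = (12 + 201) - 20567 = 213 - 20567 = -20354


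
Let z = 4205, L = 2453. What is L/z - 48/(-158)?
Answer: 294707/332195 ≈ 0.88715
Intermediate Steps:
L/z - 48/(-158) = 2453/4205 - 48/(-158) = 2453*(1/4205) - 48*(-1/158) = 2453/4205 + 24/79 = 294707/332195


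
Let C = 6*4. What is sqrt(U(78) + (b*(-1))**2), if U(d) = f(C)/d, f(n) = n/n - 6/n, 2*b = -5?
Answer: sqrt(16926)/52 ≈ 2.5019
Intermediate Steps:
b = -5/2 (b = (1/2)*(-5) = -5/2 ≈ -2.5000)
C = 24
f(n) = 1 - 6/n
U(d) = 3/(4*d) (U(d) = ((-6 + 24)/24)/d = ((1/24)*18)/d = 3/(4*d))
sqrt(U(78) + (b*(-1))**2) = sqrt((3/4)/78 + (-5/2*(-1))**2) = sqrt((3/4)*(1/78) + (5/2)**2) = sqrt(1/104 + 25/4) = sqrt(651/104) = sqrt(16926)/52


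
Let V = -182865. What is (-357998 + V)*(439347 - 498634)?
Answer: 32066144681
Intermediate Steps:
(-357998 + V)*(439347 - 498634) = (-357998 - 182865)*(439347 - 498634) = -540863*(-59287) = 32066144681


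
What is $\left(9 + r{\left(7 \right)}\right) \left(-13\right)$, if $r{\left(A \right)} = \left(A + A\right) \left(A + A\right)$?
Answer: $-2665$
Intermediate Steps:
$r{\left(A \right)} = 4 A^{2}$ ($r{\left(A \right)} = 2 A 2 A = 4 A^{2}$)
$\left(9 + r{\left(7 \right)}\right) \left(-13\right) = \left(9 + 4 \cdot 7^{2}\right) \left(-13\right) = \left(9 + 4 \cdot 49\right) \left(-13\right) = \left(9 + 196\right) \left(-13\right) = 205 \left(-13\right) = -2665$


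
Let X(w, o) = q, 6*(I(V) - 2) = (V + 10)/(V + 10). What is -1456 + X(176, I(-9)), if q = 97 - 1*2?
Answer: -1361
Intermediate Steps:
q = 95 (q = 97 - 2 = 95)
I(V) = 13/6 (I(V) = 2 + ((V + 10)/(V + 10))/6 = 2 + ((10 + V)/(10 + V))/6 = 2 + (⅙)*1 = 2 + ⅙ = 13/6)
X(w, o) = 95
-1456 + X(176, I(-9)) = -1456 + 95 = -1361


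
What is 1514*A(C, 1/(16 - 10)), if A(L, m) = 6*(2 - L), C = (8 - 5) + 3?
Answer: -36336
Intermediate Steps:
C = 6 (C = 3 + 3 = 6)
A(L, m) = 12 - 6*L
1514*A(C, 1/(16 - 10)) = 1514*(12 - 6*6) = 1514*(12 - 36) = 1514*(-24) = -36336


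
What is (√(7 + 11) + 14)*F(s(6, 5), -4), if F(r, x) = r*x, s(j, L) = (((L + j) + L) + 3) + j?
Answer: -1400 - 300*√2 ≈ -1824.3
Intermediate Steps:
s(j, L) = 3 + 2*L + 2*j (s(j, L) = ((j + 2*L) + 3) + j = (3 + j + 2*L) + j = 3 + 2*L + 2*j)
(√(7 + 11) + 14)*F(s(6, 5), -4) = (√(7 + 11) + 14)*((3 + 2*5 + 2*6)*(-4)) = (√18 + 14)*((3 + 10 + 12)*(-4)) = (3*√2 + 14)*(25*(-4)) = (14 + 3*√2)*(-100) = -1400 - 300*√2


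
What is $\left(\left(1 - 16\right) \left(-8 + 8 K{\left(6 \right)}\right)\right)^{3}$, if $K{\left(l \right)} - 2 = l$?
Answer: $-592704000$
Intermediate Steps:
$K{\left(l \right)} = 2 + l$
$\left(\left(1 - 16\right) \left(-8 + 8 K{\left(6 \right)}\right)\right)^{3} = \left(\left(1 - 16\right) \left(-8 + 8 \left(2 + 6\right)\right)\right)^{3} = \left(- 15 \left(-8 + 8 \cdot 8\right)\right)^{3} = \left(- 15 \left(-8 + 64\right)\right)^{3} = \left(\left(-15\right) 56\right)^{3} = \left(-840\right)^{3} = -592704000$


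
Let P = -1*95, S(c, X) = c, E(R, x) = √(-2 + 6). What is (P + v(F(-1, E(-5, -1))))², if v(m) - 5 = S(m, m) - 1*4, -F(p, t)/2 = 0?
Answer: 8836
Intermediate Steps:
E(R, x) = 2 (E(R, x) = √4 = 2)
F(p, t) = 0 (F(p, t) = -2*0 = 0)
v(m) = 1 + m (v(m) = 5 + (m - 1*4) = 5 + (m - 4) = 5 + (-4 + m) = 1 + m)
P = -95
(P + v(F(-1, E(-5, -1))))² = (-95 + (1 + 0))² = (-95 + 1)² = (-94)² = 8836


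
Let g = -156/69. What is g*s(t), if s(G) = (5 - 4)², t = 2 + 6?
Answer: -52/23 ≈ -2.2609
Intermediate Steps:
t = 8
g = -52/23 (g = -156*1/69 = -52/23 ≈ -2.2609)
s(G) = 1 (s(G) = 1² = 1)
g*s(t) = -52/23*1 = -52/23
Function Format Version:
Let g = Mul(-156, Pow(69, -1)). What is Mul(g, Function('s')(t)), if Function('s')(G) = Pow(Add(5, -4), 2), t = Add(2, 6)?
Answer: Rational(-52, 23) ≈ -2.2609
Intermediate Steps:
t = 8
g = Rational(-52, 23) (g = Mul(-156, Rational(1, 69)) = Rational(-52, 23) ≈ -2.2609)
Function('s')(G) = 1 (Function('s')(G) = Pow(1, 2) = 1)
Mul(g, Function('s')(t)) = Mul(Rational(-52, 23), 1) = Rational(-52, 23)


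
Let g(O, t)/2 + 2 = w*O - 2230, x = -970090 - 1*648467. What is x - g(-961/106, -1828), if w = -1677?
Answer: -87158526/53 ≈ -1.6445e+6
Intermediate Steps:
x = -1618557 (x = -970090 - 648467 = -1618557)
g(O, t) = -4464 - 3354*O (g(O, t) = -4 + 2*(-1677*O - 2230) = -4 + 2*(-2230 - 1677*O) = -4 + (-4460 - 3354*O) = -4464 - 3354*O)
x - g(-961/106, -1828) = -1618557 - (-4464 - (-3223194)/106) = -1618557 - (-4464 - 3354*(-961/106)) = -1618557 - (-4464 + 1611597/53) = -1618557 - 1*1375005/53 = -1618557 - 1375005/53 = -87158526/53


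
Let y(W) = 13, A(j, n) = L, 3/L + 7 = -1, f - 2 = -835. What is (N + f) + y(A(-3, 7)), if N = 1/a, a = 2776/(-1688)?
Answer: -284751/347 ≈ -820.61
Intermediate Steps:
f = -833 (f = 2 - 835 = -833)
L = -3/8 (L = 3/(-7 - 1) = 3/(-8) = 3*(-1/8) = -3/8 ≈ -0.37500)
A(j, n) = -3/8
a = -347/211 (a = 2776*(-1/1688) = -347/211 ≈ -1.6446)
N = -211/347 (N = 1/(-347/211) = -211/347 ≈ -0.60807)
(N + f) + y(A(-3, 7)) = (-211/347 - 833) + 13 = -289262/347 + 13 = -284751/347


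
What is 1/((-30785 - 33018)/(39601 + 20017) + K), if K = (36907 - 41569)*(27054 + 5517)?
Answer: -59618/9052755011039 ≈ -6.5856e-9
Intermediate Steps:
K = -151846002 (K = -4662*32571 = -151846002)
1/((-30785 - 33018)/(39601 + 20017) + K) = 1/((-30785 - 33018)/(39601 + 20017) - 151846002) = 1/(-63803/59618 - 151846002) = 1/(-9052755011039/59618) = -59618/9052755011039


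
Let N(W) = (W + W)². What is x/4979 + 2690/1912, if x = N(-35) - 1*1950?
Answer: 9516955/4759924 ≈ 1.9994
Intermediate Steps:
N(W) = 4*W² (N(W) = (2*W)² = 4*W²)
x = 2950 (x = 4*(-35)² - 1*1950 = 4*1225 - 1950 = 4900 - 1950 = 2950)
x/4979 + 2690/1912 = 2950/4979 + 2690/1912 = 2950*(1/4979) + 2690*(1/1912) = 2950/4979 + 1345/956 = 9516955/4759924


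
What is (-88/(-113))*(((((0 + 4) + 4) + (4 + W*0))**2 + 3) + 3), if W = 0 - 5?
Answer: 13200/113 ≈ 116.81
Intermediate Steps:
W = -5
(-88/(-113))*(((((0 + 4) + 4) + (4 + W*0))**2 + 3) + 3) = (-88/(-113))*(((((0 + 4) + 4) + (4 - 5*0))**2 + 3) + 3) = (-88*(-1/113))*((((4 + 4) + (4 + 0))**2 + 3) + 3) = 88*(((8 + 4)**2 + 3) + 3)/113 = 88*((12**2 + 3) + 3)/113 = 88*((144 + 3) + 3)/113 = 88*(147 + 3)/113 = (88/113)*150 = 13200/113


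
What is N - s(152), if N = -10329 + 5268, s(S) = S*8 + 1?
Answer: -6278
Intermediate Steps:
s(S) = 1 + 8*S (s(S) = 8*S + 1 = 1 + 8*S)
N = -5061
N - s(152) = -5061 - (1 + 8*152) = -5061 - (1 + 1216) = -5061 - 1*1217 = -5061 - 1217 = -6278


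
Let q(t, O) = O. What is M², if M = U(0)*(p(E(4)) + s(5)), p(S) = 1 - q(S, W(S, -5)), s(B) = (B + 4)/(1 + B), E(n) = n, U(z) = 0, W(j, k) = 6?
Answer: 0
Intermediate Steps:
s(B) = (4 + B)/(1 + B)
p(S) = -5 (p(S) = 1 - 1*6 = 1 - 6 = -5)
M = 0 (M = 0*(-5 + (4 + 5)/(1 + 5)) = 0*(-5 + 9/6) = 0*(-5 + (⅙)*9) = 0*(-5 + 3/2) = 0*(-7/2) = 0)
M² = 0² = 0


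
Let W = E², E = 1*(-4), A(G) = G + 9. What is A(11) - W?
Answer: 4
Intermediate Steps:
A(G) = 9 + G
E = -4
W = 16 (W = (-4)² = 16)
A(11) - W = (9 + 11) - 1*16 = 20 - 16 = 4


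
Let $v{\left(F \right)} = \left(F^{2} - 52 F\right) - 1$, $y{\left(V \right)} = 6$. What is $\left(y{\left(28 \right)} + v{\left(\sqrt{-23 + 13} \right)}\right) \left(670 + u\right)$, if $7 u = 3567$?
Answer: $- \frac{41285}{7} - \frac{429364 i \sqrt{10}}{7} \approx -5897.9 - 1.9397 \cdot 10^{5} i$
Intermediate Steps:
$u = \frac{3567}{7}$ ($u = \frac{1}{7} \cdot 3567 = \frac{3567}{7} \approx 509.57$)
$v{\left(F \right)} = -1 + F^{2} - 52 F$
$\left(y{\left(28 \right)} + v{\left(\sqrt{-23 + 13} \right)}\right) \left(670 + u\right) = \left(6 - \left(1 + 10 + 52 \sqrt{-23 + 13}\right)\right) \left(670 + \frac{3567}{7}\right) = \left(6 - \left(1 + 10 + 52 i \sqrt{10}\right)\right) \frac{8257}{7} = \left(6 - \left(11 + 52 i \sqrt{10}\right)\right) \frac{8257}{7} = \left(-5 - 52 i \sqrt{10}\right) \frac{8257}{7} = - \frac{41285}{7} - \frac{429364 i \sqrt{10}}{7}$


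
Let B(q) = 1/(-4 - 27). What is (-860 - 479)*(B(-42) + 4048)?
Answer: -168027093/31 ≈ -5.4202e+6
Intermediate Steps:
B(q) = -1/31 (B(q) = 1/(-31) = -1/31)
(-860 - 479)*(B(-42) + 4048) = (-860 - 479)*(-1/31 + 4048) = -1339*125487/31 = -168027093/31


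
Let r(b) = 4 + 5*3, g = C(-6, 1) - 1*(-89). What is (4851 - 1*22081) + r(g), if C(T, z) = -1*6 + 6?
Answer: -17211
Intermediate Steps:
C(T, z) = 0 (C(T, z) = -6 + 6 = 0)
g = 89 (g = 0 - 1*(-89) = 0 + 89 = 89)
r(b) = 19 (r(b) = 4 + 15 = 19)
(4851 - 1*22081) + r(g) = (4851 - 1*22081) + 19 = (4851 - 22081) + 19 = -17230 + 19 = -17211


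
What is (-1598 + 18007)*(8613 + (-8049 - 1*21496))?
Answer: -343473188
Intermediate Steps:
(-1598 + 18007)*(8613 + (-8049 - 1*21496)) = 16409*(8613 + (-8049 - 21496)) = 16409*(8613 - 29545) = 16409*(-20932) = -343473188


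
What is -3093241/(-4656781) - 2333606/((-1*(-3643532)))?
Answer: 201615242463/8483565295246 ≈ 0.023765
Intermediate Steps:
-3093241/(-4656781) - 2333606/((-1*(-3643532))) = -3093241*(-1/4656781) - 2333606/3643532 = 3093241/4656781 - 2333606*1/3643532 = 3093241/4656781 - 1166803/1821766 = 201615242463/8483565295246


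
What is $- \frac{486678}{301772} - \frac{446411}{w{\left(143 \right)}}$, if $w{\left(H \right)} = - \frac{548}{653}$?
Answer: $\frac{21992049377783}{41342764} \approx 5.3194 \cdot 10^{5}$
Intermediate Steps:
$w{\left(H \right)} = - \frac{548}{653}$ ($w{\left(H \right)} = \left(-548\right) \frac{1}{653} = - \frac{548}{653}$)
$- \frac{486678}{301772} - \frac{446411}{w{\left(143 \right)}} = - \frac{486678}{301772} - \frac{446411}{- \frac{548}{653}} = \left(-486678\right) \frac{1}{301772} - - \frac{291506383}{548} = - \frac{243339}{150886} + \frac{291506383}{548} = \frac{21992049377783}{41342764}$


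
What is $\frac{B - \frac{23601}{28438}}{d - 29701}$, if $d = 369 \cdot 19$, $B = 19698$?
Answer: $- \frac{560148123}{645258220} \approx -0.8681$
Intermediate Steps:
$d = 7011$
$\frac{B - \frac{23601}{28438}}{d - 29701} = \frac{19698 - \frac{23601}{28438}}{7011 - 29701} = \frac{19698 - \frac{23601}{28438}}{-22690} = \left(19698 - \frac{23601}{28438}\right) \left(- \frac{1}{22690}\right) = \frac{560148123}{28438} \left(- \frac{1}{22690}\right) = - \frac{560148123}{645258220}$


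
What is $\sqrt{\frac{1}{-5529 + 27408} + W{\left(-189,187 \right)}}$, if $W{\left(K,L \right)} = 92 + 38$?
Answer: $\frac{\sqrt{6914422801}}{7293} \approx 11.402$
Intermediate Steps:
$W{\left(K,L \right)} = 130$
$\sqrt{\frac{1}{-5529 + 27408} + W{\left(-189,187 \right)}} = \sqrt{\frac{1}{-5529 + 27408} + 130} = \sqrt{\frac{1}{21879} + 130} = \sqrt{\frac{2844271}{21879}} = \frac{\sqrt{6914422801}}{7293}$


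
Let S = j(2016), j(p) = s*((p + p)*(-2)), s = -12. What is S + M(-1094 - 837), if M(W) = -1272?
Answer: 95496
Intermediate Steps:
j(p) = 48*p (j(p) = -12*(p + p)*(-2) = -12*2*p*(-2) = -(-48)*p = 48*p)
S = 96768 (S = 48*2016 = 96768)
S + M(-1094 - 837) = 96768 - 1272 = 95496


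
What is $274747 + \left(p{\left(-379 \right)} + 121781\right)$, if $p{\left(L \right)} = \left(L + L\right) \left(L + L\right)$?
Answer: $971092$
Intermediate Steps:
$p{\left(L \right)} = 4 L^{2}$ ($p{\left(L \right)} = 2 L 2 L = 4 L^{2}$)
$274747 + \left(p{\left(-379 \right)} + 121781\right) = 274747 + \left(4 \left(-379\right)^{2} + 121781\right) = 274747 + \left(4 \cdot 143641 + 121781\right) = 274747 + \left(574564 + 121781\right) = 274747 + 696345 = 971092$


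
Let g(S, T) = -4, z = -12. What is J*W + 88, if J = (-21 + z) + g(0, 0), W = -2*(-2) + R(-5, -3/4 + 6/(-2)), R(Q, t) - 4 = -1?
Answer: -171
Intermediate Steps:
R(Q, t) = 3 (R(Q, t) = 4 - 1 = 3)
W = 7 (W = -2*(-2) + 3 = 4 + 3 = 7)
J = -37 (J = (-21 - 12) - 4 = -33 - 4 = -37)
J*W + 88 = -37*7 + 88 = -259 + 88 = -171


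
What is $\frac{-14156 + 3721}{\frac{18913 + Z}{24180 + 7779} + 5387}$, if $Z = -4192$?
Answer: $- \frac{111164055}{57392618} \approx -1.9369$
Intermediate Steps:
$\frac{-14156 + 3721}{\frac{18913 + Z}{24180 + 7779} + 5387} = \frac{-14156 + 3721}{\frac{18913 - 4192}{24180 + 7779} + 5387} = - \frac{10435}{\frac{14721}{31959} + 5387} = - \frac{10435}{14721 \cdot \frac{1}{31959} + 5387} = - \frac{10435}{\frac{4907}{10653} + 5387} = - \frac{10435}{\frac{57392618}{10653}} = \left(-10435\right) \frac{10653}{57392618} = - \frac{111164055}{57392618}$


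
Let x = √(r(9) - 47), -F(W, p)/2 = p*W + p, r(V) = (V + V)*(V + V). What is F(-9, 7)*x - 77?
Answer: -77 + 112*√277 ≈ 1787.1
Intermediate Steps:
r(V) = 4*V² (r(V) = (2*V)*(2*V) = 4*V²)
F(W, p) = -2*p - 2*W*p (F(W, p) = -2*(p*W + p) = -2*(W*p + p) = -2*(p + W*p) = -2*p - 2*W*p)
x = √277 (x = √(4*9² - 47) = √(4*81 - 47) = √(324 - 47) = √277 ≈ 16.643)
F(-9, 7)*x - 77 = (-2*7*(1 - 9))*√277 - 77 = (-2*7*(-8))*√277 - 77 = 112*√277 - 77 = -77 + 112*√277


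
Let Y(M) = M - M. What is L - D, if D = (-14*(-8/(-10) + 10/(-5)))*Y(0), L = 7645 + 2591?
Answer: 10236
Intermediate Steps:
Y(M) = 0
L = 10236
D = 0 (D = -14*(-8/(-10) + 10/(-5))*0 = -14*(-8*(-1/10) + 10*(-1/5))*0 = -14*(4/5 - 2)*0 = -14*(-6/5)*0 = (84/5)*0 = 0)
L - D = 10236 - 1*0 = 10236 + 0 = 10236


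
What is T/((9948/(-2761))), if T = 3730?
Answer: -5149265/4974 ≈ -1035.2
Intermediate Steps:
T/((9948/(-2761))) = 3730/((9948/(-2761))) = 3730/((9948*(-1/2761))) = 3730/(-9948/2761) = 3730*(-2761/9948) = -5149265/4974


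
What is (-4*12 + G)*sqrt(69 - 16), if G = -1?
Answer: -49*sqrt(53) ≈ -356.73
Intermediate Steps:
(-4*12 + G)*sqrt(69 - 16) = (-4*12 - 1)*sqrt(69 - 16) = (-48 - 1)*sqrt(53) = -49*sqrt(53)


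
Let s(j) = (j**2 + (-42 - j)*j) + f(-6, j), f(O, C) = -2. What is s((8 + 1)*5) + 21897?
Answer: 20005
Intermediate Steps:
s(j) = -2 + j**2 + j*(-42 - j) (s(j) = (j**2 + (-42 - j)*j) - 2 = (j**2 + j*(-42 - j)) - 2 = -2 + j**2 + j*(-42 - j))
s((8 + 1)*5) + 21897 = (-2 - 42*(8 + 1)*5) + 21897 = (-2 - 378*5) + 21897 = (-2 - 42*45) + 21897 = (-2 - 1890) + 21897 = -1892 + 21897 = 20005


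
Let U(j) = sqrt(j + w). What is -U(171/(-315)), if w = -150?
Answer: -I*sqrt(184415)/35 ≈ -12.27*I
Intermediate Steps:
U(j) = sqrt(-150 + j) (U(j) = sqrt(j - 150) = sqrt(-150 + j))
-U(171/(-315)) = -sqrt(-150 + 171/(-315)) = -sqrt(-150 + 171*(-1/315)) = -sqrt(-150 - 19/35) = -sqrt(-5269/35) = -I*sqrt(184415)/35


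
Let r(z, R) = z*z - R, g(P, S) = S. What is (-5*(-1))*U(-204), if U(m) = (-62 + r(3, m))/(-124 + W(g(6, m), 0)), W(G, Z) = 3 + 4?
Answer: -755/117 ≈ -6.4530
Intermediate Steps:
r(z, R) = z**2 - R
W(G, Z) = 7
U(m) = 53/117 + m/117 (U(m) = (-62 + (3**2 - m))/(-124 + 7) = (-62 + (9 - m))/(-117) = (-53 - m)*(-1/117) = 53/117 + m/117)
(-5*(-1))*U(-204) = (-5*(-1))*(53/117 + (1/117)*(-204)) = 5*(53/117 - 68/39) = 5*(-151/117) = -755/117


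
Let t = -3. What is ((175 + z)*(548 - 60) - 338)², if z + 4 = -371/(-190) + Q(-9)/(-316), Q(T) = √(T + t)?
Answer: 398024645915729716/56325025 - 3897155312*I*√3/7505 ≈ 7.0666e+9 - 8.9941e+5*I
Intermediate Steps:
Q(T) = √(-3 + T) (Q(T) = √(T - 3) = √(-3 + T))
z = -389/190 - I*√3/158 (z = -4 + (-371/(-190) + √(-3 - 9)/(-316)) = -4 + (-371*(-1/190) + √(-12)*(-1/316)) = -4 + (371/190 + (2*I*√3)*(-1/316)) = -4 + (371/190 - I*√3/158) = -389/190 - I*√3/158 ≈ -2.0474 - 0.010962*I)
((175 + z)*(548 - 60) - 338)² = ((175 + (-389/190 - I*√3/158))*(548 - 60) - 338)² = ((32861/190 - I*√3/158)*488 - 338)² = ((8018084/95 - 244*I*√3/79) - 338)² = (7985974/95 - 244*I*√3/79)²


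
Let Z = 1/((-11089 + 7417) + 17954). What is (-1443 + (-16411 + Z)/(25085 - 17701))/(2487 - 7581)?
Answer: 11723899345/41323424544 ≈ 0.28371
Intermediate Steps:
Z = 1/14282 (Z = 1/(-3672 + 17954) = 1/14282 ≈ 7.0018e-5)
(-1443 + (-16411 + Z)/(25085 - 17701))/(2487 - 7581) = (-1443 + (-16411 + 1/14282)/(25085 - 17701))/(2487 - 7581) = (-1443 - 234381901/14282/7384)/(-5094) = (-1443 - 234381901/14282*1/7384)*(-1/5094) = (-1443 - 18029377/8112176)*(-1/5094) = -11723899345/8112176*(-1/5094) = 11723899345/41323424544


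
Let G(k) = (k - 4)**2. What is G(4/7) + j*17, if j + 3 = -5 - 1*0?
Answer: -6088/49 ≈ -124.24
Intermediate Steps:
G(k) = (-4 + k)**2
j = -8 (j = -3 + (-5 - 1*0) = -3 + (-5 + 0) = -3 - 5 = -8)
G(4/7) + j*17 = (-4 + 4/7)**2 - 8*17 = (-4 + 4*(1/7))**2 - 136 = (-4 + 4/7)**2 - 136 = (-24/7)**2 - 136 = 576/49 - 136 = -6088/49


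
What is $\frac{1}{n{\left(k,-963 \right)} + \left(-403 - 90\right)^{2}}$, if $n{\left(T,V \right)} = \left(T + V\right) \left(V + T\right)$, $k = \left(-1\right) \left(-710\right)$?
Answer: $\frac{1}{307058} \approx 3.2567 \cdot 10^{-6}$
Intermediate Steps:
$k = 710$
$n{\left(T,V \right)} = \left(T + V\right)^{2}$ ($n{\left(T,V \right)} = \left(T + V\right) \left(T + V\right) = \left(T + V\right)^{2}$)
$\frac{1}{n{\left(k,-963 \right)} + \left(-403 - 90\right)^{2}} = \frac{1}{\left(710 - 963\right)^{2} + \left(-403 - 90\right)^{2}} = \frac{1}{\left(-253\right)^{2} + \left(-493\right)^{2}} = \frac{1}{64009 + 243049} = \frac{1}{307058}$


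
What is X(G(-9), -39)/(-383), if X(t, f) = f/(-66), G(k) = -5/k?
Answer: -13/8426 ≈ -0.0015428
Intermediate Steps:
X(t, f) = -f/66 (X(t, f) = f*(-1/66) = -f/66)
X(G(-9), -39)/(-383) = -1/66*(-39)/(-383) = (13/22)*(-1/383) = -13/8426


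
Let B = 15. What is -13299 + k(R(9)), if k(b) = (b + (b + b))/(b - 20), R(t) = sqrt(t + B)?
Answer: -625062/47 - 15*sqrt(6)/47 ≈ -13300.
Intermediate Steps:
R(t) = sqrt(15 + t) (R(t) = sqrt(t + 15) = sqrt(15 + t))
k(b) = 3*b/(-20 + b) (k(b) = (b + 2*b)/(-20 + b) = (3*b)/(-20 + b) = 3*b/(-20 + b))
-13299 + k(R(9)) = -13299 + 3*sqrt(15 + 9)/(-20 + sqrt(15 + 9)) = -13299 + 3*sqrt(24)/(-20 + sqrt(24)) = -13299 + 3*(2*sqrt(6))/(-20 + 2*sqrt(6)) = -13299 + 6*sqrt(6)/(-20 + 2*sqrt(6))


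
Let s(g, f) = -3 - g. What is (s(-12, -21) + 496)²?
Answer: 255025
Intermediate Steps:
(s(-12, -21) + 496)² = ((-3 - 1*(-12)) + 496)² = ((-3 + 12) + 496)² = (9 + 496)² = 505² = 255025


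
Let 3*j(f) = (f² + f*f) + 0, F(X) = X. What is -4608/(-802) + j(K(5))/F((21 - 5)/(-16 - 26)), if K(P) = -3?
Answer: -16047/1604 ≈ -10.004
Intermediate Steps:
j(f) = 2*f²/3 (j(f) = ((f² + f*f) + 0)/3 = ((f² + f²) + 0)/3 = (2*f² + 0)/3 = (2*f²)/3 = 2*f²/3)
-4608/(-802) + j(K(5))/F((21 - 5)/(-16 - 26)) = -4608/(-802) + ((⅔)*(-3)²)/(((21 - 5)/(-16 - 26))) = -4608*(-1/802) + ((⅔)*9)/((16/(-42))) = 2304/401 + 6/((16*(-1/42))) = 2304/401 + 6/(-8/21) = 2304/401 + 6*(-21/8) = 2304/401 - 63/4 = -16047/1604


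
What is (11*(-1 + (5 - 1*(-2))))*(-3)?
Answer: -198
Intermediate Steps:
(11*(-1 + (5 - 1*(-2))))*(-3) = (11*(-1 + (5 + 2)))*(-3) = (11*(-1 + 7))*(-3) = (11*6)*(-3) = 66*(-3) = -198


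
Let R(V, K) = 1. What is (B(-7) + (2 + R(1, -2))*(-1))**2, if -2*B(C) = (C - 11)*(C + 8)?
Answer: 36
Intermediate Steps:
B(C) = -(-11 + C)*(8 + C)/2 (B(C) = -(C - 11)*(C + 8)/2 = -(-11 + C)*(8 + C)/2)
(B(-7) + (2 + R(1, -2))*(-1))**2 = ((44 - 1/2*(-7)**2 + (3/2)*(-7)) + (2 + 1)*(-1))**2 = ((44 - 1/2*49 - 21/2) + 3*(-1))**2 = ((44 - 49/2 - 21/2) - 3)**2 = (9 - 3)**2 = 6**2 = 36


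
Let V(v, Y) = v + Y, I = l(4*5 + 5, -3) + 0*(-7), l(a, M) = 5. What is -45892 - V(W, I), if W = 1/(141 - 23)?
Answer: -5415847/118 ≈ -45897.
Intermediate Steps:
W = 1/118 ≈ 0.0084746
I = 5 (I = 5 + 0*(-7) = 5 + 0 = 5)
V(v, Y) = Y + v
-45892 - V(W, I) = -45892 - (5 + 1/118) = -45892 - 1*591/118 = -45892 - 591/118 = -5415847/118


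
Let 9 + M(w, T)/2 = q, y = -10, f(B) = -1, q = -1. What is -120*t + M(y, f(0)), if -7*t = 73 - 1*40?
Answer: 3820/7 ≈ 545.71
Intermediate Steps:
t = -33/7 (t = -(73 - 1*40)/7 = -(73 - 40)/7 = -⅐*33 = -33/7 ≈ -4.7143)
M(w, T) = -20 (M(w, T) = -18 + 2*(-1) = -18 - 2 = -20)
-120*t + M(y, f(0)) = -120*(-33/7) - 20 = 3960/7 - 20 = 3820/7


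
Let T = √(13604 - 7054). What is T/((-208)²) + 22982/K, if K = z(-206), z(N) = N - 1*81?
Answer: -22982/287 + 5*√262/43264 ≈ -80.075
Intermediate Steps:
T = 5*√262 (T = √6550 = 5*√262 ≈ 80.932)
z(N) = -81 + N (z(N) = N - 81 = -81 + N)
K = -287 (K = -81 - 206 = -287)
T/((-208)²) + 22982/K = (5*√262)/((-208)²) + 22982/(-287) = (5*√262)/43264 + 22982*(-1/287) = (5*√262)*(1/43264) - 22982/287 = 5*√262/43264 - 22982/287 = -22982/287 + 5*√262/43264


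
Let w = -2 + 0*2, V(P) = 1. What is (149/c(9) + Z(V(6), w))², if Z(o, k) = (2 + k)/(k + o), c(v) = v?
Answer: 22201/81 ≈ 274.09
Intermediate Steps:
w = -2 (w = -2 + 0 = -2)
Z(o, k) = (2 + k)/(k + o)
(149/c(9) + Z(V(6), w))² = (149/9 + (2 - 2)/(-2 + 1))² = (149*(⅑) + 0/(-1))² = (149/9 - 1*0)² = (149/9 + 0)² = (149/9)² = 22201/81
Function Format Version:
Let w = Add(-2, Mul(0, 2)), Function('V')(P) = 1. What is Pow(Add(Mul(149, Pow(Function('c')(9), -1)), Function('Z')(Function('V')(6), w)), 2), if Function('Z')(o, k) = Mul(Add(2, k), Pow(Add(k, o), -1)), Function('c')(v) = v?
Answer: Rational(22201, 81) ≈ 274.09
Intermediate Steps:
w = -2 (w = Add(-2, 0) = -2)
Function('Z')(o, k) = Mul(Pow(Add(k, o), -1), Add(2, k))
Pow(Add(Mul(149, Pow(Function('c')(9), -1)), Function('Z')(Function('V')(6), w)), 2) = Pow(Add(Mul(149, Pow(9, -1)), Mul(Pow(Add(-2, 1), -1), Add(2, -2))), 2) = Pow(Add(Mul(149, Rational(1, 9)), Mul(Pow(-1, -1), 0)), 2) = Pow(Add(Rational(149, 9), Mul(-1, 0)), 2) = Pow(Add(Rational(149, 9), 0), 2) = Pow(Rational(149, 9), 2) = Rational(22201, 81)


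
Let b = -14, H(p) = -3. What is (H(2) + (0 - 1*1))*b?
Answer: 56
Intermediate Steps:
(H(2) + (0 - 1*1))*b = (-3 + (0 - 1*1))*(-14) = (-3 + (0 - 1))*(-14) = (-3 - 1)*(-14) = -4*(-14) = 56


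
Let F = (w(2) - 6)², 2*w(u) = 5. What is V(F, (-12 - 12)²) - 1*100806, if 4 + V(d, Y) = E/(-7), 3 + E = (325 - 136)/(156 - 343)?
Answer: -131959540/1309 ≈ -1.0081e+5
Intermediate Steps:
w(u) = 5/2 (w(u) = (½)*5 = 5/2)
E = -750/187 (E = -3 + (325 - 136)/(156 - 343) = -3 + 189/(-187) = -3 + 189*(-1/187) = -3 - 189/187 = -750/187 ≈ -4.0107)
F = 49/4 (F = (5/2 - 6)² = (-7/2)² = 49/4 ≈ 12.250)
V(d, Y) = -4486/1309 (V(d, Y) = -4 - 750/187/(-7) = -4 - 750/187*(-⅐) = -4 + 750/1309 = -4486/1309)
V(F, (-12 - 12)²) - 1*100806 = -4486/1309 - 1*100806 = -4486/1309 - 100806 = -131959540/1309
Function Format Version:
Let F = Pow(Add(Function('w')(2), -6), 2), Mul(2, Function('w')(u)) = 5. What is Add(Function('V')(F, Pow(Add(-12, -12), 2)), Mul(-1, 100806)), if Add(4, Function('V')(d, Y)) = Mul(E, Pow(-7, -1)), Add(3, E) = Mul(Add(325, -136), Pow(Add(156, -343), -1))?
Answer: Rational(-131959540, 1309) ≈ -1.0081e+5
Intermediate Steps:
Function('w')(u) = Rational(5, 2) (Function('w')(u) = Mul(Rational(1, 2), 5) = Rational(5, 2))
E = Rational(-750, 187) (E = Add(-3, Mul(Add(325, -136), Pow(Add(156, -343), -1))) = Add(-3, Mul(189, Pow(-187, -1))) = Add(-3, Mul(189, Rational(-1, 187))) = Add(-3, Rational(-189, 187)) = Rational(-750, 187) ≈ -4.0107)
F = Rational(49, 4) (F = Pow(Add(Rational(5, 2), -6), 2) = Pow(Rational(-7, 2), 2) = Rational(49, 4) ≈ 12.250)
Function('V')(d, Y) = Rational(-4486, 1309) (Function('V')(d, Y) = Add(-4, Mul(Rational(-750, 187), Pow(-7, -1))) = Add(-4, Mul(Rational(-750, 187), Rational(-1, 7))) = Add(-4, Rational(750, 1309)) = Rational(-4486, 1309))
Add(Function('V')(F, Pow(Add(-12, -12), 2)), Mul(-1, 100806)) = Add(Rational(-4486, 1309), Mul(-1, 100806)) = Add(Rational(-4486, 1309), -100806) = Rational(-131959540, 1309)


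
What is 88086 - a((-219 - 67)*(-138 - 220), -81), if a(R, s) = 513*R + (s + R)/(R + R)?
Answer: -10737830613715/204776 ≈ -5.2437e+7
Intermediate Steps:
a(R, s) = 513*R + (R + s)/(2*R) (a(R, s) = 513*R + (R + s)/((2*R)) = 513*R + (R + s)*(1/(2*R)) = 513*R + (R + s)/(2*R))
88086 - a((-219 - 67)*(-138 - 220), -81) = 88086 - (-81 + ((-219 - 67)*(-138 - 220))*(1 + 1026*((-219 - 67)*(-138 - 220))))/(2*((-219 - 67)*(-138 - 220))) = 88086 - (-81 + (-286*(-358))*(1 + 1026*(-286*(-358))))/(2*((-286*(-358)))) = 88086 - (-81 + 102388*(1 + 1026*102388))/(2*102388) = 88086 - (-81 + 102388*(1 + 105050088))/(2*102388) = 88086 - (-81 + 102388*105050089)/(2*102388) = 88086 - (-81 + 10755868512532)/(2*102388) = 88086 - 10755868512451/(2*102388) = 88086 - 1*10755868512451/204776 = 88086 - 10755868512451/204776 = -10737830613715/204776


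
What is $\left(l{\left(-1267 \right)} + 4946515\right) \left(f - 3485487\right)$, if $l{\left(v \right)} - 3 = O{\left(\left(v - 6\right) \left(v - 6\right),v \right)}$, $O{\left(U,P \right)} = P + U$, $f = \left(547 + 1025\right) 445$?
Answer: $-18291915093660$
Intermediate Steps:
$f = 699540$ ($f = 1572 \cdot 445 = 699540$)
$l{\left(v \right)} = 3 + v + \left(-6 + v\right)^{2}$ ($l{\left(v \right)} = 3 + \left(v + \left(v - 6\right) \left(v - 6\right)\right) = 3 + \left(v + \left(-6 + v\right) \left(-6 + v\right)\right) = 3 + \left(v + \left(-6 + v\right)^{2}\right) = 3 + v + \left(-6 + v\right)^{2}$)
$\left(l{\left(-1267 \right)} + 4946515\right) \left(f - 3485487\right) = \left(\left(3 - 1267 + \left(-6 - 1267\right)^{2}\right) + 4946515\right) \left(699540 - 3485487\right) = \left(\left(3 - 1267 + \left(-1273\right)^{2}\right) + 4946515\right) \left(-2785947\right) = \left(\left(3 - 1267 + 1620529\right) + 4946515\right) \left(-2785947\right) = \left(1619265 + 4946515\right) \left(-2785947\right) = 6565780 \left(-2785947\right) = -18291915093660$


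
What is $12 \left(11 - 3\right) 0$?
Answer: $0$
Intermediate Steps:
$12 \left(11 - 3\right) 0 = 12 \cdot 8 \cdot 0 = 96 \cdot 0 = 0$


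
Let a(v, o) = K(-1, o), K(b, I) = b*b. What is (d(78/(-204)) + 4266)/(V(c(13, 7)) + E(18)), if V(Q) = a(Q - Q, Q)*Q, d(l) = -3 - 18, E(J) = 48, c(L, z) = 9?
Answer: 1415/19 ≈ 74.474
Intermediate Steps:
K(b, I) = b²
a(v, o) = 1 (a(v, o) = (-1)² = 1)
d(l) = -21
V(Q) = Q (V(Q) = 1*Q = Q)
(d(78/(-204)) + 4266)/(V(c(13, 7)) + E(18)) = (-21 + 4266)/(9 + 48) = 4245/57 = 4245*(1/57) = 1415/19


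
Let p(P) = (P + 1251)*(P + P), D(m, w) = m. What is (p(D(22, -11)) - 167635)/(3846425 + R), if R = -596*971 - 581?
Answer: -111623/3267128 ≈ -0.034166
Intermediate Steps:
p(P) = 2*P*(1251 + P) (p(P) = (1251 + P)*(2*P) = 2*P*(1251 + P))
R = -579297 (R = -578716 - 581 = -579297)
(p(D(22, -11)) - 167635)/(3846425 + R) = (2*22*(1251 + 22) - 167635)/(3846425 - 579297) = (2*22*1273 - 167635)/3267128 = (56012 - 167635)*(1/3267128) = -111623*1/3267128 = -111623/3267128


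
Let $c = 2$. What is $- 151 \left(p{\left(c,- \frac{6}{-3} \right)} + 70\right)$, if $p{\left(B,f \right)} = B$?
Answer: $-10872$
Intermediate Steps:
$- 151 \left(p{\left(c,- \frac{6}{-3} \right)} + 70\right) = - 151 \left(2 + 70\right) = \left(-151\right) 72 = -10872$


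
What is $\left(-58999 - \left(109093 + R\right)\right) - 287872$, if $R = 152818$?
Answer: $-608782$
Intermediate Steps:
$\left(-58999 - \left(109093 + R\right)\right) - 287872 = \left(-58999 - 261911\right) - 287872 = -320910 - 287872 = -608782$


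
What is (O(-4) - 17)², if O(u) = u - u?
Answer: 289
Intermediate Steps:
O(u) = 0
(O(-4) - 17)² = (0 - 17)² = (-17)² = 289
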